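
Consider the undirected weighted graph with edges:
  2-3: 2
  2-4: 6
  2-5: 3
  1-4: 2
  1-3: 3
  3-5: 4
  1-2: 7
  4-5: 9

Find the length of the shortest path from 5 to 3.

Comparing a few candidate routes:
5 → 2 → 4 → 1 → 3: 3 + 6 + 2 + 3 = 14
5 → 3: 4
5 → 2 → 1 → 3: 3 + 7 + 3 = 13
5 → 2 → 3: 3 + 2 = 5
Best route has total 4.

4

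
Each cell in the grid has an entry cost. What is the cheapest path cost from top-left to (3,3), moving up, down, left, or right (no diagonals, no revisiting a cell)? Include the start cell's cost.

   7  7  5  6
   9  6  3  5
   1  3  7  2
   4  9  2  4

Path (0,0) (0,1) (0,2) (1,2) (1,3) (2,3) (3,3): 7 + 7 + 5 + 3 + 5 + 2 + 4 = 33.

33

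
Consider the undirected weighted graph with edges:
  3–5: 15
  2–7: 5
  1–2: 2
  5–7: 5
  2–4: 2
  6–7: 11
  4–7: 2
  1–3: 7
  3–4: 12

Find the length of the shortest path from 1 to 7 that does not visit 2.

Candidate routes:
1 -> 3 -> 5 -> 7: 7 + 15 + 5 = 27
1 -> 3 -> 4 -> 7: 7 + 12 + 2 = 21
The minimum is 21.

21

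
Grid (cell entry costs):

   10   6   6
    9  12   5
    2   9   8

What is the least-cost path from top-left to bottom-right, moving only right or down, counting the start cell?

Cheapest: (0,0) (0,1) (0,2) (1,2) (2,2)
  10 + 6 + 6 + 5 + 8 = 35

35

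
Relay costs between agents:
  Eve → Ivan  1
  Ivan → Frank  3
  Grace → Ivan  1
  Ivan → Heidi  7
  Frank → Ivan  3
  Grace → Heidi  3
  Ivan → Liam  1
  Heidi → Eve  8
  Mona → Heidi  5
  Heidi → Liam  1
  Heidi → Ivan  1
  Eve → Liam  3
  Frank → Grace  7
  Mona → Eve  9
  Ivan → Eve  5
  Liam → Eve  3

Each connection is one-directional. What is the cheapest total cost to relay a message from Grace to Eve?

5

Checking several routes:
Grace -> Heidi -> Liam -> Eve: 3 + 1 + 3 = 7
Grace -> Ivan -> Eve: 1 + 5 = 6
Grace -> Heidi -> Ivan -> Liam -> Eve: 3 + 1 + 1 + 3 = 8
Grace -> Heidi -> Ivan -> Eve: 3 + 1 + 5 = 9
Grace -> Heidi -> Eve: 3 + 8 = 11
Grace -> Ivan -> Liam -> Eve: 1 + 1 + 3 = 5
Shortest: 5.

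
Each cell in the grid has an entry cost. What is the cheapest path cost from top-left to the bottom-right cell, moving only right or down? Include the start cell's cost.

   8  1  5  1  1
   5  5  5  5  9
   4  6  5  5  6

Take r0c0 r0c1 r0c2 r0c3 r0c4 r1c4 r2c4 for a total of 8 + 1 + 5 + 1 + 1 + 9 + 6 = 31.

31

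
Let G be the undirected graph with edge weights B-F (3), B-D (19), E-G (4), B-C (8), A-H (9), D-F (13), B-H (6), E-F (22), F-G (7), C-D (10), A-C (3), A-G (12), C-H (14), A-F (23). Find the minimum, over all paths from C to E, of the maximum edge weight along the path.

8

Some routes from C to E:
C → A → G → E: max(3, 12, 4) = 12
C → A → H → B → F → G → E: max(3, 9, 6, 3, 7, 4) = 9
C → B → F → G → E: max(8, 3, 7, 4) = 8
C → D → F → B → H → A → G → E: max(10, 13, 3, 6, 9, 12, 4) = 13
C → B → H → A → G → E: max(8, 6, 9, 12, 4) = 12
C → D → F → G → E: max(10, 13, 7, 4) = 13
The minimum achievable maximum is 8.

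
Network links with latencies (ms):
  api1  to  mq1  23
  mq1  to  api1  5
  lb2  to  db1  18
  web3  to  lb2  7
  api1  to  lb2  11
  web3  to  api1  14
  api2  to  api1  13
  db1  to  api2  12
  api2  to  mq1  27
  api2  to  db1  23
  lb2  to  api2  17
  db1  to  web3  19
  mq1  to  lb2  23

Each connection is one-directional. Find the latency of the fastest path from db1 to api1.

Paths from db1 to api1:
db1→api2→api1: 12 + 13 = 25
db1→web3→lb2→api2→api1: 19 + 7 + 17 + 13 = 56
db1→web3→lb2→api2→mq1→api1: 19 + 7 + 17 + 27 + 5 = 75
db1→web3→api1: 19 + 14 = 33
db1→api2→mq1→api1: 12 + 27 + 5 = 44
The minimum is 25 ms.

25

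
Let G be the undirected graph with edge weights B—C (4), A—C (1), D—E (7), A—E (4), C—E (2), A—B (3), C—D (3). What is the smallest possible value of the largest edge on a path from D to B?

3

A few of the D→B routes:
D - C - E - A - B: max(3, 2, 4, 3) = 4
D - C - A - B: max(3, 1, 3) = 3
D - C - B: max(3, 4) = 4
The minimum achievable maximum is 3.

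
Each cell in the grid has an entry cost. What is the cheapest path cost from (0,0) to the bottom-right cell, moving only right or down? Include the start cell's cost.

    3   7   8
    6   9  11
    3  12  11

35

Cheapest: (0,0) (1,0) (2,0) (2,1) (2,2)
  3 + 6 + 3 + 12 + 11 = 35
(Top row then right column would cost 40.)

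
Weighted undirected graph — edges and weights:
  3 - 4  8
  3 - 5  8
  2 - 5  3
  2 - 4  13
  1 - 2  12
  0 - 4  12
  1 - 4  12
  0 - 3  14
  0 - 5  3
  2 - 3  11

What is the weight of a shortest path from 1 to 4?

Some routes from 1 to 4:
1 → 4: 12
1 → 2 → 3 → 4: 12 + 11 + 8 = 31
1 → 2 → 4: 12 + 13 = 25
1 → 2 → 5 → 0 → 4: 12 + 3 + 3 + 12 = 30
Best route has total 12.

12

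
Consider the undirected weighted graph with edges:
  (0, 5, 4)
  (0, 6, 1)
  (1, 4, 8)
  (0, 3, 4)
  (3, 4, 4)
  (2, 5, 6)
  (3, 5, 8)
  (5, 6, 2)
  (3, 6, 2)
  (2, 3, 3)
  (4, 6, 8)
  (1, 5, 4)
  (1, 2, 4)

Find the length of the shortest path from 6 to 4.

Comparing a few candidate routes:
6 - 3 - 4: 2 + 4 = 6
6 - 4: 8
6 - 5 - 0 - 3 - 4: 2 + 4 + 4 + 4 = 14
6 - 5 - 1 - 4: 2 + 4 + 8 = 14
6 - 0 - 3 - 4: 1 + 4 + 4 = 9
Shortest: 6.

6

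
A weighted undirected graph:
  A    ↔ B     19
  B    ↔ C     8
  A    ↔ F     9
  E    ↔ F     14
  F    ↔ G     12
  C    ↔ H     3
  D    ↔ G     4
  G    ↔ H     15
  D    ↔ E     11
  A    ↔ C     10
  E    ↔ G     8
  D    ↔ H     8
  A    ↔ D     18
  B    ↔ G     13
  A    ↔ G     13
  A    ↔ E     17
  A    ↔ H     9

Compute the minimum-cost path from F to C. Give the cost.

A few of the F→C routes:
F-A-C: 9 + 10 = 19
F-G-D-H-C: 12 + 4 + 8 + 3 = 27
F-A-H-C: 9 + 9 + 3 = 21
The minimum is 19.

19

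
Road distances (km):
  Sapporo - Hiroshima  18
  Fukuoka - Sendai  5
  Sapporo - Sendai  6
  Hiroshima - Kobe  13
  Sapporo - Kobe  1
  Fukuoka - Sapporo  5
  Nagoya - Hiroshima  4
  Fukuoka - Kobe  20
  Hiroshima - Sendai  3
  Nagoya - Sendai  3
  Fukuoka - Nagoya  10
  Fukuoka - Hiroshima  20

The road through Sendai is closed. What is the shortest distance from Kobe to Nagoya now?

16

Some routes from Kobe to Nagoya avoiding Sendai:
Kobe-Fukuoka-Nagoya: 20 + 10 = 30
Kobe-Sapporo-Hiroshima-Nagoya: 1 + 18 + 4 = 23
Kobe-Sapporo-Fukuoka-Hiroshima-Nagoya: 1 + 5 + 20 + 4 = 30
Kobe-Sapporo-Fukuoka-Nagoya: 1 + 5 + 10 = 16
Kobe-Hiroshima-Nagoya: 13 + 4 = 17
Shortest: 16 km.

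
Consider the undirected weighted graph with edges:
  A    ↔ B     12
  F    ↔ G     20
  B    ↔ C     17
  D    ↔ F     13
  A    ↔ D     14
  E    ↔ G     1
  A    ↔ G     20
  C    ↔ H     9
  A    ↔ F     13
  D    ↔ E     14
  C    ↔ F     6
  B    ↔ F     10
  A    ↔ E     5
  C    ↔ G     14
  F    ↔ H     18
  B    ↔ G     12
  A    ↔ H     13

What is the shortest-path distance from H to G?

19

Checking several routes:
H - A - E - G: 13 + 5 + 1 = 19
H - C - F - A - E - G: 9 + 6 + 13 + 5 + 1 = 34
H - A - G: 13 + 20 = 33
H - C - G: 9 + 14 = 23
The minimum is 19.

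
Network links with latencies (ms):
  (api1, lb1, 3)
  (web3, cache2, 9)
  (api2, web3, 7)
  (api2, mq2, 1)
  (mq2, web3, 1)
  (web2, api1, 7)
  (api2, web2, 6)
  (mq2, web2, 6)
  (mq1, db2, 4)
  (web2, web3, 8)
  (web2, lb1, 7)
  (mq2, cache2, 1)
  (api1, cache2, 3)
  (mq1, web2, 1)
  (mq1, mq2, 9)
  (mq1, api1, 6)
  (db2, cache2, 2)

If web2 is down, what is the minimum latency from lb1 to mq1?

Comparing a few candidate routes:
lb1 → api1 → cache2 → db2 → mq1: 3 + 3 + 2 + 4 = 12
lb1 → api1 → mq1: 3 + 6 = 9
lb1 → api1 → cache2 → mq2 → mq1: 3 + 3 + 1 + 9 = 16
Best route has total 9 ms.

9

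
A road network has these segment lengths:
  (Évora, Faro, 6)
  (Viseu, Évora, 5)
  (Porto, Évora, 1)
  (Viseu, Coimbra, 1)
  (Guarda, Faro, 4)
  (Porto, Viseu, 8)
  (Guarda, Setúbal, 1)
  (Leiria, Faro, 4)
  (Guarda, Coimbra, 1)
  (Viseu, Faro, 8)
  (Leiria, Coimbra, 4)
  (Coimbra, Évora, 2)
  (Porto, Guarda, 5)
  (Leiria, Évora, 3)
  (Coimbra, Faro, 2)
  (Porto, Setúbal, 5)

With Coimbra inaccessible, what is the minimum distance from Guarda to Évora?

6

Some routes from Guarda to Évora avoiding Coimbra:
Guarda-Setúbal-Porto-Évora: 1 + 5 + 1 = 7
Guarda-Faro-Évora: 4 + 6 = 10
Guarda-Faro-Viseu-Évora: 4 + 8 + 5 = 17
Guarda-Porto-Viseu-Évora: 5 + 8 + 5 = 18
Guarda-Porto-Évora: 5 + 1 = 6
Guarda-Faro-Leiria-Évora: 4 + 4 + 3 = 11
The minimum is 6.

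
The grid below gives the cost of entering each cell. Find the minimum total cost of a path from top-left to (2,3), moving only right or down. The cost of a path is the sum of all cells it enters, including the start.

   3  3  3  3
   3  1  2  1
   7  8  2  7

17

Path r0c0→r0c1→r1c1→r1c2→r1c3→r2c3: 3 + 3 + 1 + 2 + 1 + 7 = 17.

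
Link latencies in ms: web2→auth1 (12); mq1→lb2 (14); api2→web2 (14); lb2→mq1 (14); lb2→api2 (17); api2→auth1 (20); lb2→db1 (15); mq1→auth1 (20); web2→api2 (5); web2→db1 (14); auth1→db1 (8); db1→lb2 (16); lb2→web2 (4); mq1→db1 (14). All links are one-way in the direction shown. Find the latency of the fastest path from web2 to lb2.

Paths from web2 to lb2:
web2 - auth1 - db1 - lb2: 12 + 8 + 16 = 36
web2 - db1 - lb2: 14 + 16 = 30
web2 - api2 - auth1 - db1 - lb2: 5 + 20 + 8 + 16 = 49
Shortest: 30 ms.

30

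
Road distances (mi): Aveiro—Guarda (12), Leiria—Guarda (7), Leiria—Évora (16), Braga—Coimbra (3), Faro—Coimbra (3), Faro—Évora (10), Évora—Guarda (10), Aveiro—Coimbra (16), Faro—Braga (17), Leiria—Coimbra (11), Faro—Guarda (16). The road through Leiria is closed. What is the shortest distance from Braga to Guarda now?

Some routes from Braga to Guarda avoiding Leiria:
Braga → Coimbra → Faro → Guarda: 3 + 3 + 16 = 22
Braga → Faro → Guarda: 17 + 16 = 33
Braga → Coimbra → Faro → Évora → Guarda: 3 + 3 + 10 + 10 = 26
Braga → Coimbra → Aveiro → Guarda: 3 + 16 + 12 = 31
Shortest: 22 mi.

22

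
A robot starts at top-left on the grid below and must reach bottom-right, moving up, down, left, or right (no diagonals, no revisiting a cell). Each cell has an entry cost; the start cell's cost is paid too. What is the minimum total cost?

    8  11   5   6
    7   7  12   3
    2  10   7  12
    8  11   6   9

Take r0c0 → r1c0 → r2c0 → r2c1 → r2c2 → r3c2 → r3c3 for a total of 8 + 7 + 2 + 10 + 7 + 6 + 9 = 49.

49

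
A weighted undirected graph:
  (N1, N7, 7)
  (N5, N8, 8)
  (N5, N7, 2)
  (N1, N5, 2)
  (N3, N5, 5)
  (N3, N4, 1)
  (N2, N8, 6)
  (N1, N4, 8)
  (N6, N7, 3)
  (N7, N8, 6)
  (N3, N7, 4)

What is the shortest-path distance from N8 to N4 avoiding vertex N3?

18

Paths from N8 to N4 avoiding N3:
N8 -> N7 -> N5 -> N1 -> N4: 6 + 2 + 2 + 8 = 18
N8 -> N5 -> N7 -> N1 -> N4: 8 + 2 + 7 + 8 = 25
N8 -> N7 -> N1 -> N4: 6 + 7 + 8 = 21
N8 -> N5 -> N1 -> N4: 8 + 2 + 8 = 18
Best route has total 18.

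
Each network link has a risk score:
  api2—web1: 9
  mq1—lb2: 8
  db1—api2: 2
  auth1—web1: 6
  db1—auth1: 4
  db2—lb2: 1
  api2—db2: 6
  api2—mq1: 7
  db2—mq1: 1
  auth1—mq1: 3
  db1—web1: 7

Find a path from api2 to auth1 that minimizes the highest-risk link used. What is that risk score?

4

A few of the api2→auth1 routes:
api2 -> db1 -> web1 -> auth1: max(2, 7, 6) = 7
api2 -> db2 -> mq1 -> auth1: max(6, 1, 3) = 6
api2 -> db1 -> auth1: max(2, 4) = 4
The minimum achievable maximum is 4.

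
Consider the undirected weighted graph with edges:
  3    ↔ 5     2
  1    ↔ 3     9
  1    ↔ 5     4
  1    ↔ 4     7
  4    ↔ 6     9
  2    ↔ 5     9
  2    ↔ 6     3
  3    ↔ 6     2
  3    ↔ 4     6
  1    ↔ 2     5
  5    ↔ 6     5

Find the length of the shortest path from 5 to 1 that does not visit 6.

4

Routes from 5 to 1 avoiding 6:
5→3→1: 2 + 9 = 11
5→2→1: 9 + 5 = 14
5→3→4→1: 2 + 6 + 7 = 15
5→1: 4
Shortest: 4.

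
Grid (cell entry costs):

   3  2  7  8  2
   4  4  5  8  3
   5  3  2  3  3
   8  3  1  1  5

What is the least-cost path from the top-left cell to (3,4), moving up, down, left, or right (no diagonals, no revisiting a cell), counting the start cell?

21

Cheapest: [0,0] → [0,1] → [1,1] → [2,1] → [2,2] → [3,2] → [3,3] → [3,4]
  3 + 2 + 4 + 3 + 2 + 1 + 1 + 5 = 21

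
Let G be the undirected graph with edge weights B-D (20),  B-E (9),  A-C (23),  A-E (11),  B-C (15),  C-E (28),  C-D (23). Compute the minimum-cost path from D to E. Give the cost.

29

Some routes from D to E:
D-C-E: 23 + 28 = 51
D-B-E: 20 + 9 = 29
D-C-B-E: 23 + 15 + 9 = 47
Best route has total 29.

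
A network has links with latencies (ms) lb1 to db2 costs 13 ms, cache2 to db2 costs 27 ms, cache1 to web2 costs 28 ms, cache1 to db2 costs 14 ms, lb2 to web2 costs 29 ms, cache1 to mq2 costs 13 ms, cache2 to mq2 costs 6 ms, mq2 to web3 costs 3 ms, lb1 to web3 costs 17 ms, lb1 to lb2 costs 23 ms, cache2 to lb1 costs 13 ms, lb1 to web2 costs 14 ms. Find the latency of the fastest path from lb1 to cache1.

Checking several routes:
lb1 → web3 → mq2 → cache1: 17 + 3 + 13 = 33
lb1 → web2 → cache1: 14 + 28 = 42
lb1 → db2 → cache1: 13 + 14 = 27
lb1 → cache2 → mq2 → cache1: 13 + 6 + 13 = 32
lb1 → cache2 → db2 → cache1: 13 + 27 + 14 = 54
Shortest: 27 ms.

27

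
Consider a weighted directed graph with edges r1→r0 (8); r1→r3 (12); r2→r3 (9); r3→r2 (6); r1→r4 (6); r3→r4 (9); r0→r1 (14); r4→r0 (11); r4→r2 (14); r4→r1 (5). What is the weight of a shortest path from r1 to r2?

Paths from r1 to r2:
r1 -> r4 -> r2: 6 + 14 = 20
r1 -> r3 -> r4 -> r2: 12 + 9 + 14 = 35
r1 -> r3 -> r2: 12 + 6 = 18
Shortest: 18.

18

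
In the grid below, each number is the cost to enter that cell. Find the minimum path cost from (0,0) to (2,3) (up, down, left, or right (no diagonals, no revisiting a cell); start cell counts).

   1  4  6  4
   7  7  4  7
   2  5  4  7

Take (0,0) -> (0,1) -> (0,2) -> (1,2) -> (2,2) -> (2,3) for a total of 1 + 4 + 6 + 4 + 4 + 7 = 26.

26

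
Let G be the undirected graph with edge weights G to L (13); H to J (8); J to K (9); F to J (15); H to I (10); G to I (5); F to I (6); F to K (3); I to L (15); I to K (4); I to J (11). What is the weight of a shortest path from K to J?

Comparing a few candidate routes:
K - I - H - J: 4 + 10 + 8 = 22
K - I - F - J: 4 + 6 + 15 = 25
K - I - J: 4 + 11 = 15
K - F - J: 3 + 15 = 18
K - F - I - J: 3 + 6 + 11 = 20
K - J: 9
Best route has total 9.

9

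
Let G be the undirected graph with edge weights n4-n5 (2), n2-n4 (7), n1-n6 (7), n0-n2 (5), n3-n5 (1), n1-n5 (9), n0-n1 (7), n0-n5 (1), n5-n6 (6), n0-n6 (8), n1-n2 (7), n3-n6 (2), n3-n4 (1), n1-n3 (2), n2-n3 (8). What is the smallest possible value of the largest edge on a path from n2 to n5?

Some routes from n2 to n5:
n2 - n0 - n1 - n6 - n3 - n5: max(5, 7, 7, 2, 1) = 7
n2 - n0 - n1 - n6 - n3 - n4 - n5: max(5, 7, 7, 2, 1, 2) = 7
n2 - n0 - n5: max(5, 1) = 5
Smallest bottleneck: 5.

5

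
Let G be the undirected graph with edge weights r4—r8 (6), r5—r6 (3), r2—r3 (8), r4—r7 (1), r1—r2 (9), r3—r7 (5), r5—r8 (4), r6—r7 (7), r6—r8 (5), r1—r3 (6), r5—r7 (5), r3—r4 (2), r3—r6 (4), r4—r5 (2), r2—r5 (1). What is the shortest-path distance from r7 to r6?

A few of the r7→r6 routes:
r7→r6: 7
r7→r4→r5→r6: 1 + 2 + 3 = 6
r7→r4→r3→r6: 1 + 2 + 4 = 7
Shortest: 6.

6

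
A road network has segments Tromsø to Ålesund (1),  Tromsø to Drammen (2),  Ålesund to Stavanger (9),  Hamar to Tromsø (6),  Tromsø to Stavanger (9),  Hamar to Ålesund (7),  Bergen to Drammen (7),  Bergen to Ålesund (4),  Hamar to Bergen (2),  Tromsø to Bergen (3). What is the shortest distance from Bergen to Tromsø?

3

A few of the Bergen→Tromsø routes:
Bergen → Tromsø: 3
Bergen → Hamar → Tromsø: 2 + 6 = 8
Bergen → Ålesund → Tromsø: 4 + 1 = 5
The minimum is 3 mi.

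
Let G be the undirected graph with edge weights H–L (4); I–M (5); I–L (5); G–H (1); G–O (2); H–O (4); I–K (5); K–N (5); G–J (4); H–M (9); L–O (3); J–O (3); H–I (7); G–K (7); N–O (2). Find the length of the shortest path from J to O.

3

A few of the J→O routes:
J → G → H → L → O: 4 + 1 + 4 + 3 = 12
J → G → O: 4 + 2 = 6
J → G → H → O: 4 + 1 + 4 = 9
J → G → H → I → L → O: 4 + 1 + 7 + 5 + 3 = 20
J → G → K → N → O: 4 + 7 + 5 + 2 = 18
J → O: 3
The minimum is 3.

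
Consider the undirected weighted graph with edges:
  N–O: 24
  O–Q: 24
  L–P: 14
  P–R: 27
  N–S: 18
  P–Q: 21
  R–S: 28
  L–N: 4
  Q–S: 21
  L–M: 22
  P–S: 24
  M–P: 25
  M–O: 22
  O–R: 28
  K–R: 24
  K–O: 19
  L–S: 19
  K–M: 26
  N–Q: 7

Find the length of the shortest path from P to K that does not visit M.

51

Some routes from P to K avoiding M:
P→L→N→Q→O→K: 14 + 4 + 7 + 24 + 19 = 68
P→L→N→O→K: 14 + 4 + 24 + 19 = 61
P→R→K: 27 + 24 = 51
P→R→O→K: 27 + 28 + 19 = 74
P→Q→N→O→K: 21 + 7 + 24 + 19 = 71
P→Q→O→K: 21 + 24 + 19 = 64
Shortest: 51.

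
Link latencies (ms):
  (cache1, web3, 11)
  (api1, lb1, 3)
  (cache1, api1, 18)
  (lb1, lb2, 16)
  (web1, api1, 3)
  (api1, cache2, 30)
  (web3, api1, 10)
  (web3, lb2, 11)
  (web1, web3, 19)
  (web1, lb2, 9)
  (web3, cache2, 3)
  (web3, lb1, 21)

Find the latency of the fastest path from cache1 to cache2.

14

Comparing a few candidate routes:
cache1→web3→cache2: 11 + 3 = 14
cache1→api1→web1→web3→cache2: 18 + 3 + 19 + 3 = 43
cache1→api1→web3→cache2: 18 + 10 + 3 = 31
cache1→api1→web1→lb2→web3→cache2: 18 + 3 + 9 + 11 + 3 = 44
Best route has total 14 ms.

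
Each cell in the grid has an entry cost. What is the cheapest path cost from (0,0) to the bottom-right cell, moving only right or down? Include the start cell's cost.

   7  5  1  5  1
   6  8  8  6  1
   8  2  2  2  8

28

Path [0,0] → [0,1] → [0,2] → [0,3] → [0,4] → [1,4] → [2,4]: 7 + 5 + 1 + 5 + 1 + 1 + 8 = 28.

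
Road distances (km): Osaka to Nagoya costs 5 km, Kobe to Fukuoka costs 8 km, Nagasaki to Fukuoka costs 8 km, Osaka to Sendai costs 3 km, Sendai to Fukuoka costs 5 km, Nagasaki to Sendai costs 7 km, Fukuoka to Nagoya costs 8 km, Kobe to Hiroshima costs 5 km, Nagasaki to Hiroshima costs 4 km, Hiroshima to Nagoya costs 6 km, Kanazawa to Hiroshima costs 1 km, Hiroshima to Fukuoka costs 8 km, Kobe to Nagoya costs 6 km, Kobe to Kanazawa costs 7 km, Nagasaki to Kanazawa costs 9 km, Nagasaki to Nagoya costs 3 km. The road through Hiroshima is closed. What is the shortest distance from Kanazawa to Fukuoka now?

Comparing a few candidate routes:
Kanazawa -> Kobe -> Fukuoka: 7 + 8 = 15
Kanazawa -> Nagasaki -> Sendai -> Fukuoka: 9 + 7 + 5 = 21
Kanazawa -> Kobe -> Nagoya -> Fukuoka: 7 + 6 + 8 = 21
Kanazawa -> Kobe -> Nagoya -> Nagasaki -> Fukuoka: 7 + 6 + 3 + 8 = 24
Kanazawa -> Nagasaki -> Nagoya -> Fukuoka: 9 + 3 + 8 = 20
Kanazawa -> Nagasaki -> Fukuoka: 9 + 8 = 17
Best route has total 15 km.

15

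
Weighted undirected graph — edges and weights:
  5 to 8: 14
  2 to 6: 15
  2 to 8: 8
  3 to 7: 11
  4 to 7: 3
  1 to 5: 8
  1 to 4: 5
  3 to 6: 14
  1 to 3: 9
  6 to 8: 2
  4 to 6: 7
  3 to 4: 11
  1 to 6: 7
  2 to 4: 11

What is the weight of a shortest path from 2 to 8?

8

Some routes from 2 to 8:
2 → 8: 8
2 → 4 → 6 → 8: 11 + 7 + 2 = 20
2 → 6 → 8: 15 + 2 = 17
The minimum is 8.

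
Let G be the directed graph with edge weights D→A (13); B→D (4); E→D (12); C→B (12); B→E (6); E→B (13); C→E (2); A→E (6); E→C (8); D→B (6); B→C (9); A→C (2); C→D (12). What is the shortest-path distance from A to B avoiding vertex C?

Candidate routes:
A -> E -> B: 6 + 13 = 19
A -> E -> D -> B: 6 + 12 + 6 = 24
Best route has total 19.

19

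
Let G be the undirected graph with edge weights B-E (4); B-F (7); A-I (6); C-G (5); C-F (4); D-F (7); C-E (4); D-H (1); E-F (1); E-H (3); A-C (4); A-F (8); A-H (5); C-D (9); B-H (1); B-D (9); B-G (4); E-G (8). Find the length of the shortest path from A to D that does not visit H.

13

Some routes from A to D avoiding H:
A → C → E → F → D: 4 + 4 + 1 + 7 = 16
A → C → D: 4 + 9 = 13
A → F → D: 8 + 7 = 15
A → C → F → D: 4 + 4 + 7 = 15
Best route has total 13.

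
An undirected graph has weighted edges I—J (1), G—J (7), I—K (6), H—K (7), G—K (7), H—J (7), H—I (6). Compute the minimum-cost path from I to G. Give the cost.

8

Comparing a few candidate routes:
I - H - K - G: 6 + 7 + 7 = 20
I - H - J - G: 6 + 7 + 7 = 20
I - K - G: 6 + 7 = 13
I - J - G: 1 + 7 = 8
I - J - H - K - G: 1 + 7 + 7 + 7 = 22
The minimum is 8.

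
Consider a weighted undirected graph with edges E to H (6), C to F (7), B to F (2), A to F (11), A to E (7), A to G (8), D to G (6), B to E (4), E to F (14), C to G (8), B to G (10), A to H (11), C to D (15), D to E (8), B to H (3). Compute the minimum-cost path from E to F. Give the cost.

6

Checking several routes:
E → A → F: 7 + 11 = 18
E → H → B → F: 6 + 3 + 2 = 11
E → F: 14
E → B → F: 4 + 2 = 6
Shortest: 6.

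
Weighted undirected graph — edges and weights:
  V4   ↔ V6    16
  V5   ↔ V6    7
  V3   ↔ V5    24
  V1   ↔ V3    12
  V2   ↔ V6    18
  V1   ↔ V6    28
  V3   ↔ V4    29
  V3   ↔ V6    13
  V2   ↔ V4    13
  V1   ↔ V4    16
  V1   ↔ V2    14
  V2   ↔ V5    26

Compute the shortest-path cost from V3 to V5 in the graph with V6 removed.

24

Paths from V3 to V5 avoiding V6:
V3-V1-V2-V5: 12 + 14 + 26 = 52
V3-V4-V2-V5: 29 + 13 + 26 = 68
V3-V1-V4-V2-V5: 12 + 16 + 13 + 26 = 67
V3-V4-V1-V2-V5: 29 + 16 + 14 + 26 = 85
V3-V5: 24
The minimum is 24.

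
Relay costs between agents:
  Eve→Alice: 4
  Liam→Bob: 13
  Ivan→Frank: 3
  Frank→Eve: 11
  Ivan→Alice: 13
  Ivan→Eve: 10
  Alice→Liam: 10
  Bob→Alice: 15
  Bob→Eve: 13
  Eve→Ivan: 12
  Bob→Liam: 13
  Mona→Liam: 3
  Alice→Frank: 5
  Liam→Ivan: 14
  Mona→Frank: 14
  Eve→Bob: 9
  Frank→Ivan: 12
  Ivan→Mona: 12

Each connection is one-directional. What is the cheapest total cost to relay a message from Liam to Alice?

A few of the Liam→Alice routes:
Liam-Ivan-Frank-Eve-Alice: 14 + 3 + 11 + 4 = 32
Liam-Ivan-Eve-Alice: 14 + 10 + 4 = 28
Liam-Bob-Alice: 13 + 15 = 28
Liam-Ivan-Alice: 14 + 13 = 27
Liam-Bob-Eve-Alice: 13 + 13 + 4 = 30
The minimum is 27.

27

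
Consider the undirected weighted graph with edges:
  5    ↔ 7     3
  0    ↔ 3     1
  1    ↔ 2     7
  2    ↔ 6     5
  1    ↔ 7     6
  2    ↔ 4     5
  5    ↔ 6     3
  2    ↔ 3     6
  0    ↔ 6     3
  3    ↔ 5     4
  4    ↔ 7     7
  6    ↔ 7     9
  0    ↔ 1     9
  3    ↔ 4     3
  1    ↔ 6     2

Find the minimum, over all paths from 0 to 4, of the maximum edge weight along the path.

3

Some routes from 0 to 4:
0-6-1-7-5-3-2-4: max(3, 2, 6, 3, 4, 6, 5) = 6
0-6-5-3-4: max(3, 3, 4, 3) = 4
0-6-2-4: max(3, 5, 5) = 5
0-3-4: max(1, 3) = 3
0-3-5-6-2-4: max(1, 4, 3, 5, 5) = 5
0-6-1-7-5-3-4: max(3, 2, 6, 3, 4, 3) = 6
Best route has worst link 3.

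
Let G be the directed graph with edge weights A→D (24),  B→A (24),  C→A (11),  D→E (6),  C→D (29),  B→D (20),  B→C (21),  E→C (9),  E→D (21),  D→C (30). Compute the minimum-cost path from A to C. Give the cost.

Paths from A to C:
A → D → C: 24 + 30 = 54
A → D → E → C: 24 + 6 + 9 = 39
The minimum is 39.

39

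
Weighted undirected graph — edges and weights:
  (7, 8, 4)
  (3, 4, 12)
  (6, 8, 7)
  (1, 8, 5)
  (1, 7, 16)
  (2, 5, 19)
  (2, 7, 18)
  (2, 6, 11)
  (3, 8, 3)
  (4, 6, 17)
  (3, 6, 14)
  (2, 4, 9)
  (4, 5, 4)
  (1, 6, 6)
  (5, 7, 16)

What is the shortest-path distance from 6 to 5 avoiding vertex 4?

Comparing a few candidate routes:
6 -> 1 -> 7 -> 5: 6 + 16 + 16 = 38
6 -> 3 -> 8 -> 7 -> 5: 14 + 3 + 4 + 16 = 37
6 -> 1 -> 8 -> 7 -> 5: 6 + 5 + 4 + 16 = 31
6 -> 2 -> 5: 11 + 19 = 30
6 -> 8 -> 7 -> 5: 7 + 4 + 16 = 27
6 -> 8 -> 1 -> 7 -> 5: 7 + 5 + 16 + 16 = 44
Shortest: 27.

27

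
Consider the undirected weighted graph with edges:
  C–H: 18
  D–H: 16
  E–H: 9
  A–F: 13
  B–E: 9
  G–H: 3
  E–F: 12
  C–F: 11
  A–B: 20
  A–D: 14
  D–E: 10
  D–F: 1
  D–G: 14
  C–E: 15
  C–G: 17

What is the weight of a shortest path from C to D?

12

Checking several routes:
C - F - D: 11 + 1 = 12
C - E - F - D: 15 + 12 + 1 = 28
C - G - D: 17 + 14 = 31
C - E - D: 15 + 10 = 25
Best route has total 12.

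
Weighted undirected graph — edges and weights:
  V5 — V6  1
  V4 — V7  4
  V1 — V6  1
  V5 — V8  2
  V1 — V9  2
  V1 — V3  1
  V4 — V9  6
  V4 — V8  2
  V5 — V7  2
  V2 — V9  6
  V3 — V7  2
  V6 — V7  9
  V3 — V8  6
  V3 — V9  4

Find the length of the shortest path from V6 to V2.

Comparing a few candidate routes:
V6 - V1 - V9 - V2: 1 + 2 + 6 = 9
V6 - V5 - V7 - V3 - V1 - V9 - V2: 1 + 2 + 2 + 1 + 2 + 6 = 14
V6 - V1 - V3 - V9 - V2: 1 + 1 + 4 + 6 = 12
Shortest: 9.

9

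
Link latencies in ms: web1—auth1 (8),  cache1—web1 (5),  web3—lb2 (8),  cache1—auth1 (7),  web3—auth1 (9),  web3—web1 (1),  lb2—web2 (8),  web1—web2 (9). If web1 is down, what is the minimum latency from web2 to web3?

Candidate routes:
web2→lb2→web3: 8 + 8 = 16
The minimum is 16 ms.

16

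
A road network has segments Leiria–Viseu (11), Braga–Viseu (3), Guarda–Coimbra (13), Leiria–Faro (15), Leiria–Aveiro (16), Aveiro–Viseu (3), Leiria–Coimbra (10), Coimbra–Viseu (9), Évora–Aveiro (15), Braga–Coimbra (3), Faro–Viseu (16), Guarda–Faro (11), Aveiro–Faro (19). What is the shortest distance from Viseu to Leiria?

Comparing a few candidate routes:
Viseu-Aveiro-Leiria: 3 + 16 = 19
Viseu-Coimbra-Leiria: 9 + 10 = 19
Viseu-Faro-Leiria: 16 + 15 = 31
Viseu-Leiria: 11
Viseu-Braga-Coimbra-Leiria: 3 + 3 + 10 = 16
Best route has total 11 km.

11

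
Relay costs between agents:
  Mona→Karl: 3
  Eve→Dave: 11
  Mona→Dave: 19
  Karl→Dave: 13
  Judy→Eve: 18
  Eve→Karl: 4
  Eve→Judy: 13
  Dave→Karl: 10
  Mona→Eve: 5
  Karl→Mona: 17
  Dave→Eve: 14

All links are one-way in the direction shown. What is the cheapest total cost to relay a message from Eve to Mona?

21

Routes from Eve to Mona:
Eve→Karl→Mona: 4 + 17 = 21
Eve→Dave→Karl→Mona: 11 + 10 + 17 = 38
Shortest: 21.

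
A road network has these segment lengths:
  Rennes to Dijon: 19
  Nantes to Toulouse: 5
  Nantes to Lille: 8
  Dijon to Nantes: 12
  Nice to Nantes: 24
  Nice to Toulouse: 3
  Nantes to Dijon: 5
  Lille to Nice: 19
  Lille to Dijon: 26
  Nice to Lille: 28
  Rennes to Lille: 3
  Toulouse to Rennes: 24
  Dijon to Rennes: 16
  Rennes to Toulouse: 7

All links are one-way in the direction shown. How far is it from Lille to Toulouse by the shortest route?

Checking several routes:
Lille-Dijon-Nantes-Toulouse: 26 + 12 + 5 = 43
Lille-Dijon-Rennes-Toulouse: 26 + 16 + 7 = 49
Lille-Nice-Toulouse: 19 + 3 = 22
Lille-Nice-Nantes-Toulouse: 19 + 24 + 5 = 48
Best route has total 22.

22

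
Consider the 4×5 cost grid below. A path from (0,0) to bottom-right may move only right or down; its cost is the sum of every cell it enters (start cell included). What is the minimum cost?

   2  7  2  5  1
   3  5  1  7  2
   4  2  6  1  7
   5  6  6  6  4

28

Path r0c0 -> r1c0 -> r1c1 -> r1c2 -> r2c2 -> r2c3 -> r3c3 -> r3c4: 2 + 3 + 5 + 1 + 6 + 1 + 6 + 4 = 28.
(Top row then right column would cost 30.)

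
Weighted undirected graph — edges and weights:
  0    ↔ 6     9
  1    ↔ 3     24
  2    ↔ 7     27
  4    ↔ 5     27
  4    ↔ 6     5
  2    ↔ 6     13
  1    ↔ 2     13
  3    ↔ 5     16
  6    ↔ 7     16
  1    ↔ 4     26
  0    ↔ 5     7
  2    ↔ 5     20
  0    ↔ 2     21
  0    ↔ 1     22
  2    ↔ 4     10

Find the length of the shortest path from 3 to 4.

37

Some routes from 3 to 4:
3 - 5 - 2 - 4: 16 + 20 + 10 = 46
3 - 5 - 0 - 6 - 4: 16 + 7 + 9 + 5 = 37
3 - 1 - 2 - 4: 24 + 13 + 10 = 47
3 - 5 - 4: 16 + 27 = 43
Best route has total 37.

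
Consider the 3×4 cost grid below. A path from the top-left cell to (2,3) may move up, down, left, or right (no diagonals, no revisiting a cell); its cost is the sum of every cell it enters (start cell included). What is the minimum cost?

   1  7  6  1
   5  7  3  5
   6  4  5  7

27

Cheapest: [0,0]→[0,1]→[0,2]→[0,3]→[1,3]→[2,3]
  1 + 7 + 6 + 1 + 5 + 7 = 27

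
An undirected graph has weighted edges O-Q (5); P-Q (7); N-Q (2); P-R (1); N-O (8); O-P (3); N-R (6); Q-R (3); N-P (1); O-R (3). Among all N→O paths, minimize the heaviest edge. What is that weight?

3

Some routes from N to O:
N -> Q -> R -> P -> O: max(2, 3, 1, 3) = 3
N -> P -> R -> O: max(1, 1, 3) = 3
N -> Q -> R -> O: max(2, 3, 3) = 3
The minimum achievable maximum is 3.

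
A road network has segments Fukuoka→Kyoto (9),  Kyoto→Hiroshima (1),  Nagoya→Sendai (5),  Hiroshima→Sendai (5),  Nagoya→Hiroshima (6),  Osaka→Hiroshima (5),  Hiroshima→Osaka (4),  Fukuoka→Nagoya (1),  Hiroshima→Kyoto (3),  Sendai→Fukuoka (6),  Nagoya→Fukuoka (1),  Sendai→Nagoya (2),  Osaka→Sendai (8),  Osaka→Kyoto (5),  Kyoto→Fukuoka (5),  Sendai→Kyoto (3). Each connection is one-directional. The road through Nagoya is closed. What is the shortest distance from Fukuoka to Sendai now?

15

Routes from Fukuoka to Sendai avoiding Nagoya:
Fukuoka → Kyoto → Hiroshima → Sendai: 9 + 1 + 5 = 15
Fukuoka → Kyoto → Hiroshima → Osaka → Sendai: 9 + 1 + 4 + 8 = 22
Best route has total 15.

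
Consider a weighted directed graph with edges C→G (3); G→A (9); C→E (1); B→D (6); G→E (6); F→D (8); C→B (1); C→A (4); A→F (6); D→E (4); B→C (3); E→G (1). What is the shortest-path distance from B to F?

Candidate routes:
B-C-A-F: 3 + 4 + 6 = 13
B-D-E-G-A-F: 6 + 4 + 1 + 9 + 6 = 26
B-C-E-G-A-F: 3 + 1 + 1 + 9 + 6 = 20
B-C-G-A-F: 3 + 3 + 9 + 6 = 21
The minimum is 13.

13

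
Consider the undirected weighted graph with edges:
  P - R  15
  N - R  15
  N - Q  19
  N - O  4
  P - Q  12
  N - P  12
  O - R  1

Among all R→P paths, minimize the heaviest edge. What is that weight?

A few of the R→P routes:
R → P: max(15) = 15
R → O → N → P: max(1, 4, 12) = 12
R → N → P: max(15, 12) = 15
The minimum achievable maximum is 12.

12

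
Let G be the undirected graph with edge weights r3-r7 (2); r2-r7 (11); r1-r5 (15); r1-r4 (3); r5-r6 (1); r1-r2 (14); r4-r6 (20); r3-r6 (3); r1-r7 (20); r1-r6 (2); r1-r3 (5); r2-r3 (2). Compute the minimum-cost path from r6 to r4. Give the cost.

5

Comparing a few candidate routes:
r6 - r3 - r1 - r4: 3 + 5 + 3 = 11
r6 - r1 - r4: 2 + 3 = 5
r6 - r3 - r2 - r1 - r4: 3 + 2 + 14 + 3 = 22
r6 - r5 - r1 - r4: 1 + 15 + 3 = 19
r6 - r4: 20
The minimum is 5.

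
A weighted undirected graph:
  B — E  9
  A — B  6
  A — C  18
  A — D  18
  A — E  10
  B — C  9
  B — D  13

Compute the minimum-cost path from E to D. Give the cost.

22

Comparing a few candidate routes:
E→B→A→D: 9 + 6 + 18 = 33
E→A→C→B→D: 10 + 18 + 9 + 13 = 50
E→A→D: 10 + 18 = 28
E→B→D: 9 + 13 = 22
E→A→B→D: 10 + 6 + 13 = 29
Shortest: 22.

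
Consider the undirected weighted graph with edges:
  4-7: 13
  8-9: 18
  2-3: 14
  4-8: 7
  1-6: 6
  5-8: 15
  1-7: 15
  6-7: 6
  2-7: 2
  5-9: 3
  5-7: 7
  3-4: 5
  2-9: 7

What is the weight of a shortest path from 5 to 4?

Checking several routes:
5 -> 9 -> 2 -> 7 -> 4: 3 + 7 + 2 + 13 = 25
5 -> 8 -> 4: 15 + 7 = 22
5 -> 7 -> 4: 7 + 13 = 20
Shortest: 20.

20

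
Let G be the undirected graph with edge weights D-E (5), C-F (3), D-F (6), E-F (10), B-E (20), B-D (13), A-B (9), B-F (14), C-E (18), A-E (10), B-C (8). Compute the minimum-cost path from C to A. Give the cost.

Comparing a few candidate routes:
C-F-E-A: 3 + 10 + 10 = 23
C-F-B-A: 3 + 14 + 9 = 26
C-E-A: 18 + 10 = 28
C-F-D-E-A: 3 + 6 + 5 + 10 = 24
C-B-A: 8 + 9 = 17
Shortest: 17.

17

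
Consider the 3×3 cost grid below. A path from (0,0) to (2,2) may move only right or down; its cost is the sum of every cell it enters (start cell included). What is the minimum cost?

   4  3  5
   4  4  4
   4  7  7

Take (0,0) -> (0,1) -> (1,1) -> (1,2) -> (2,2) for a total of 4 + 3 + 4 + 4 + 7 = 22.
(Top row then right column would cost 23.)

22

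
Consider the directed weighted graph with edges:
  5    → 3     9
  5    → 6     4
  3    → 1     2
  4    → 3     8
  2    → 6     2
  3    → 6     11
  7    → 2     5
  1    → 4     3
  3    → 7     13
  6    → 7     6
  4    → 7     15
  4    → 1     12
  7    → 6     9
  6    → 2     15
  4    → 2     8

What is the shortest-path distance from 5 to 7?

10

A few of the 5→7 routes:
5 -> 3 -> 7: 9 + 13 = 22
5 -> 3 -> 6 -> 7: 9 + 11 + 6 = 26
5 -> 6 -> 7: 4 + 6 = 10
Best route has total 10.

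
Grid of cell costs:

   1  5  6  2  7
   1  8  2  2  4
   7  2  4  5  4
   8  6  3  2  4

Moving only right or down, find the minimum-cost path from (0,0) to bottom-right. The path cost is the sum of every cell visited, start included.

Cheapest: r0c0 → r1c0 → r2c0 → r2c1 → r2c2 → r3c2 → r3c3 → r3c4
  1 + 1 + 7 + 2 + 4 + 3 + 2 + 4 = 24

24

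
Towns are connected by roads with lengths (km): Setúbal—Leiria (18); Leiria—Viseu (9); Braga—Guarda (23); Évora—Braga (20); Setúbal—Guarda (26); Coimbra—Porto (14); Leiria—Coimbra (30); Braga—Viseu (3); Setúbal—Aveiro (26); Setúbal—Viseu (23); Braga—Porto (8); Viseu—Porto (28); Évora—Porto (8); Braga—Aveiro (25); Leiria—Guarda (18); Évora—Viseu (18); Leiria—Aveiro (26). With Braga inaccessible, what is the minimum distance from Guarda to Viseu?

27

Comparing a few candidate routes:
Guarda-Setúbal-Viseu: 26 + 23 = 49
Guarda-Leiria-Setúbal-Viseu: 18 + 18 + 23 = 59
Guarda-Setúbal-Leiria-Viseu: 26 + 18 + 9 = 53
Guarda-Leiria-Coimbra-Porto-Évora-Viseu: 18 + 30 + 14 + 8 + 18 = 88
Guarda-Setúbal-Aveiro-Leiria-Viseu: 26 + 26 + 26 + 9 = 87
Guarda-Leiria-Viseu: 18 + 9 = 27
Best route has total 27 km.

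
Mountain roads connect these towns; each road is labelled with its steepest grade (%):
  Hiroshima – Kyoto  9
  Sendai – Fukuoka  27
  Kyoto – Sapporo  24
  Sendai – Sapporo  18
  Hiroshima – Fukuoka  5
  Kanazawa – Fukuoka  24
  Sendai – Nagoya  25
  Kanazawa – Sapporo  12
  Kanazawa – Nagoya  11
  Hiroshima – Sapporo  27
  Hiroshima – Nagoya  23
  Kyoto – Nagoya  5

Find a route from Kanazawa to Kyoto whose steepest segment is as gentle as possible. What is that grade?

Some routes from Kanazawa to Kyoto:
Kanazawa - Nagoya - Hiroshima - Kyoto: max(11, 23, 9) = 23
Kanazawa - Nagoya - Kyoto: max(11, 5) = 11
Kanazawa - Fukuoka - Hiroshima - Nagoya - Kyoto: max(24, 5, 23, 5) = 24
Kanazawa - Fukuoka - Hiroshima - Kyoto: max(24, 5, 9) = 24
The minimum achievable maximum is 11%.

11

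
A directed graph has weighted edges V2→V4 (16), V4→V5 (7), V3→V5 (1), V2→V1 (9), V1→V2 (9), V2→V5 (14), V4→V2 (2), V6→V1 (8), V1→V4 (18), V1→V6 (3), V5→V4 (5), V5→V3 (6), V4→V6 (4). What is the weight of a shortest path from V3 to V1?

Routes from V3 to V1:
V3 -> V5 -> V4 -> V6 -> V1: 1 + 5 + 4 + 8 = 18
V3 -> V5 -> V4 -> V2 -> V1: 1 + 5 + 2 + 9 = 17
The minimum is 17.

17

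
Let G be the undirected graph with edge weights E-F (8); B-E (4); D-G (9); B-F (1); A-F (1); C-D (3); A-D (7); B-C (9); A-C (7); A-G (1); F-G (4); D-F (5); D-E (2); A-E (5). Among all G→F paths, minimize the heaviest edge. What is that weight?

Some routes from G to F:
G -> A -> F: max(1, 1) = 1
G -> A -> C -> D -> E -> B -> F: max(1, 7, 3, 2, 4, 1) = 7
G -> F: max(4) = 4
G -> A -> E -> D -> F: max(1, 5, 2, 5) = 5
G -> A -> C -> D -> F: max(1, 7, 3, 5) = 7
G -> A -> E -> B -> F: max(1, 5, 4, 1) = 5
Best route has worst link 1.

1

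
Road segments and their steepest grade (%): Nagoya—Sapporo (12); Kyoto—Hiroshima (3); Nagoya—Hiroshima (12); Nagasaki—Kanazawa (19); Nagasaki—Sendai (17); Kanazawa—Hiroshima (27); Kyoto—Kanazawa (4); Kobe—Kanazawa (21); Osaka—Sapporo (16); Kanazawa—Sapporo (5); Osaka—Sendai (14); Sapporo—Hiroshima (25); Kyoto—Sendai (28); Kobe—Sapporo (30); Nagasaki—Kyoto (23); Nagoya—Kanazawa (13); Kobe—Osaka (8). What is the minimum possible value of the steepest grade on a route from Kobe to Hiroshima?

16

A few of the Kobe→Hiroshima routes:
Kobe→Osaka→Sapporo→Nagoya→Kanazawa→Kyoto→Hiroshima: max(8, 16, 12, 13, 4, 3) = 16
Kobe→Osaka→Sapporo→Kanazawa→Kyoto→Hiroshima: max(8, 16, 5, 4, 3) = 16
Kobe→Osaka→Sapporo→Kanazawa→Nagoya→Hiroshima: max(8, 16, 5, 13, 12) = 16
Best route has worst link 16%.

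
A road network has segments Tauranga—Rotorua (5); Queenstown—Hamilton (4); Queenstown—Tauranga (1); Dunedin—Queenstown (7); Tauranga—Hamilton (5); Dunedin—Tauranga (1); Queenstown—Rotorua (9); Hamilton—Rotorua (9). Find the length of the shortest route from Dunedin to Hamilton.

A few of the Dunedin→Hamilton routes:
Dunedin→Tauranga→Hamilton: 1 + 5 = 6
Dunedin→Tauranga→Queenstown→Hamilton: 1 + 1 + 4 = 6
Dunedin→Tauranga→Rotorua→Hamilton: 1 + 5 + 9 = 15
Dunedin→Queenstown→Hamilton: 7 + 4 = 11
Dunedin→Queenstown→Tauranga→Hamilton: 7 + 1 + 5 = 13
Shortest: 6 mi.

6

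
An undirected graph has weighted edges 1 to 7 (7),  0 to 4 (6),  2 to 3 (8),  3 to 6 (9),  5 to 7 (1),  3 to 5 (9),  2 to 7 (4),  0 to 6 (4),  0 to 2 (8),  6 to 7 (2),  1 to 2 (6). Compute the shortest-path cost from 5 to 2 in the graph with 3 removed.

Routes from 5 to 2 avoiding 3:
5→7→6→0→2: 1 + 2 + 4 + 8 = 15
5→7→2: 1 + 4 = 5
5→7→1→2: 1 + 7 + 6 = 14
Shortest: 5.

5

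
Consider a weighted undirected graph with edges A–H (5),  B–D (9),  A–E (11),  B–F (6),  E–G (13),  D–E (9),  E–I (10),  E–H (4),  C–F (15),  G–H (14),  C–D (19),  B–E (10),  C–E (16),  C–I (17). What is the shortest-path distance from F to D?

15

Checking several routes:
F - B - D: 6 + 9 = 15
F - C - D: 15 + 19 = 34
F - B - E - D: 6 + 10 + 9 = 25
Shortest: 15.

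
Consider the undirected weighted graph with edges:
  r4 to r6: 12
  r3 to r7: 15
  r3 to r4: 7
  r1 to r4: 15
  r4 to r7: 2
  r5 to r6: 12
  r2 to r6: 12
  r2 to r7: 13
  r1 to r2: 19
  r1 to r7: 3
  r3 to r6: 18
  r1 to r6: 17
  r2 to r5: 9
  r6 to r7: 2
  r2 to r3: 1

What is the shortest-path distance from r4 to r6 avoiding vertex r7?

12

Some routes from r4 to r6 avoiding r7:
r4→r3→r6: 7 + 18 = 25
r4→r6: 12
r4→r3→r2→r6: 7 + 1 + 12 = 20
Best route has total 12.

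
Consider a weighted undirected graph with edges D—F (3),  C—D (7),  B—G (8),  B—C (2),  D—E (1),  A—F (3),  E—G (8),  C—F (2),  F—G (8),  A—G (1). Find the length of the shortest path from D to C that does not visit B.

5

Routes from D to C avoiding B:
D → F → C: 3 + 2 = 5
D → C: 7
D → E → G → F → C: 1 + 8 + 8 + 2 = 19
D → E → G → A → F → C: 1 + 8 + 1 + 3 + 2 = 15
Best route has total 5.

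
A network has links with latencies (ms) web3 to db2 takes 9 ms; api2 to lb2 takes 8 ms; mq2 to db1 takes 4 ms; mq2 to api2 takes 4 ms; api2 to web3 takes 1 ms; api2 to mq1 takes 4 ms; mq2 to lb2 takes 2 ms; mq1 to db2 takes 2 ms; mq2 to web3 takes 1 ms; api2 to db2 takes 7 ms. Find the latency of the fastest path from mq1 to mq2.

Comparing a few candidate routes:
mq1 - api2 - mq2: 4 + 4 = 8
mq1 - api2 - web3 - mq2: 4 + 1 + 1 = 6
mq1 - db2 - api2 - mq2: 2 + 7 + 4 = 13
mq1 - db2 - api2 - web3 - mq2: 2 + 7 + 1 + 1 = 11
mq1 - db2 - web3 - mq2: 2 + 9 + 1 = 12
mq1 - api2 - lb2 - mq2: 4 + 8 + 2 = 14
Shortest: 6 ms.

6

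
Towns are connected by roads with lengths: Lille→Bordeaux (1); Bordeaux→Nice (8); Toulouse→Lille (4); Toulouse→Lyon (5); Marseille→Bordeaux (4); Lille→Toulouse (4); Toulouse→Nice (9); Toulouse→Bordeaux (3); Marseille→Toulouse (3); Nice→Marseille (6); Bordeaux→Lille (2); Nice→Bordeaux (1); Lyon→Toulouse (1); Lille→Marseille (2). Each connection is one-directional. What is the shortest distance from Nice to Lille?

3

Routes from Nice to Lille:
Nice → Marseille → Toulouse → Bordeaux → Lille: 6 + 3 + 3 + 2 = 14
Nice → Marseille → Bordeaux → Lille: 6 + 4 + 2 = 12
Nice → Marseille → Toulouse → Lille: 6 + 3 + 4 = 13
Nice → Bordeaux → Lille: 1 + 2 = 3
Best route has total 3.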